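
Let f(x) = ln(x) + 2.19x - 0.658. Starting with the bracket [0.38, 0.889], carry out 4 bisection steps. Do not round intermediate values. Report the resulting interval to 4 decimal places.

f(0.380000) = -0.793384, f(0.889000) = 1.171252 (opposite signs)
step 1: m = 0.634500, f(m) = 0.276637 > 0 → root in [0.380000, 0.634500]
step 2: m = 0.507250, f(m) = -0.225874 < 0 → root in [0.507250, 0.634500]
step 3: m = 0.570875, f(m) = 0.031631 > 0 → root in [0.507250, 0.570875]
step 4: m = 0.539062, f(m) = -0.095377 < 0 → root in [0.539062, 0.570875]

[0.5391, 0.5709]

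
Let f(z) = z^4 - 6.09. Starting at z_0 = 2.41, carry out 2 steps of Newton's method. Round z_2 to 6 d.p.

1.653567

f'(z) = 4z^3
z_0 = 2.410000: f = 27.644026, f' = 55.990084 → z_1 = 2.410000 - (27.644026)/(55.990084) = 1.916269
z_1 = 1.916269: f = 7.394229, f' = 28.146836 → z_2 = 1.916269 - (7.394229)/(28.146836) = 1.653567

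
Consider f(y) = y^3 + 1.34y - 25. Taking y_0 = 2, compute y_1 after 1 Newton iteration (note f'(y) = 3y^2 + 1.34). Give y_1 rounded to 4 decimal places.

3.0735

Newton update: y ← y − f(y)/f'(y).
y_0 = 2.000000: f = -14.320000, f' = 13.340000 → y_1 = 2.000000 - (-14.320000)/(13.340000) = 3.073463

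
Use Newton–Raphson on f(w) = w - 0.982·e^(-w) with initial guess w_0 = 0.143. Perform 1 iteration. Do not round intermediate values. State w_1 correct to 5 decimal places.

0.52555

Newton update: w ← w − f(w)/f'(w).
f'(w) = 1 + 0.982·e^(-w)
w_0 = 0.143000: f = -0.708152, f' = 1.851152 → w_1 = 0.143000 - (-0.708152)/(1.851152) = 0.525547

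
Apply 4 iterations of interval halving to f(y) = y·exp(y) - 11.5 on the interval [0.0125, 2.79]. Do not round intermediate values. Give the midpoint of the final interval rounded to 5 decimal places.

f(0.012500) = -11.487343, f(2.790000) = 33.924045 (opposite signs)
step 1: m = 1.401250, f(m) = -5.810544 < 0 → root in [1.401250, 2.790000]
step 2: m = 2.095625, f(m) = 5.538523 > 0 → root in [1.401250, 2.095625]
step 3: m = 1.748438, f(m) = -1.454146 < 0 → root in [1.748438, 2.095625]
step 4: m = 1.922031, f(m) = 1.636752 > 0 → root in [1.748438, 1.922031]
Midpoint of [1.748438, 1.922031] = 1.835234

1.83523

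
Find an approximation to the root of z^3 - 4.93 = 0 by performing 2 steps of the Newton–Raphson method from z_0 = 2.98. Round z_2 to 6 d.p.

1.796245

f'(z) = 3z^2
z_0 = 2.980000: f = 21.533592, f' = 26.641200 → z_1 = 2.980000 - (21.533592)/(26.641200) = 2.171718
z_1 = 2.171718: f = 5.312607, f' = 14.149082 → z_2 = 2.171718 - (5.312607)/(14.149082) = 1.796245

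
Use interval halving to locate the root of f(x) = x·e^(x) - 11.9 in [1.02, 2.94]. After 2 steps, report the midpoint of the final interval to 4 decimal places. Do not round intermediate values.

1.7400

f(1.020000) = -9.071341, f(2.940000) = 43.712588 (opposite signs)
step 1: m = 1.980000, f(m) = 2.440631 > 0 → root in [1.020000, 1.980000]
step 2: m = 1.500000, f(m) = -5.177466 < 0 → root in [1.500000, 1.980000]
Midpoint of [1.500000, 1.980000] = 1.740000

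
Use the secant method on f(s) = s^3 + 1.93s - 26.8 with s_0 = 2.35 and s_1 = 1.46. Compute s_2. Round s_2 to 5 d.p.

f(s_0) = -9.286625, f(s_1) = -20.870064
s_2 = 1.460000 - (-20.870064)·(1.460000 - 2.350000)/(-20.870064 - (-9.286625)) = 3.063527; f(s_2) = 7.864413

3.06353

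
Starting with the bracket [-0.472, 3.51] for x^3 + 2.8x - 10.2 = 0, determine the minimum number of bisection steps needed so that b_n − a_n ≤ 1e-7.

26

Initial width b − a = 3.51 − -0.472 = 3.982000.
After n steps the width is (b−a)/2^n; need (b−a)/2^n ≤ 1e-7.
So n ≥ log₂(3.982000/1e-7) = log₂(39820000.0000) ≈ 25.2470.
Hence n = 26.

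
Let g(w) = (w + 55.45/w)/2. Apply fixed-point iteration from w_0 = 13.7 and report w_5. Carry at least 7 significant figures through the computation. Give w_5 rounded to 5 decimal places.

7.44648

w_1 = g(13.700000) = 8.873723
w_2 = g(8.873723) = 7.561255
w_3 = g(7.561255) = 7.447347
w_4 = g(7.447347) = 7.446476
w_5 = g(7.446476) = 7.446476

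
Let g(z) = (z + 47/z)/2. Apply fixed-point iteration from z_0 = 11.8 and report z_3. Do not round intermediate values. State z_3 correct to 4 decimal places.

z_1 = g(11.800000) = 7.891525
z_2 = g(7.891525) = 6.923641
z_3 = g(6.923641) = 6.855988

6.8560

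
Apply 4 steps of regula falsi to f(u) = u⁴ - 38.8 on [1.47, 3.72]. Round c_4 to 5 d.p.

f(1.470000) = -34.130511, f(3.720000) = 152.701315
step 1: c = 1.881031, f(c) = -26.280595 < 0 → new bracket [1.881031, 3.720000]
step 2: c = 2.151054, f(c) = -17.390574 < 0 → new bracket [2.151054, 3.720000]
step 3: c = 2.311466, f(c) = -10.253672 < 0 → new bracket [2.311466, 3.720000]
step 4: c = 2.400096, f(c) = -5.617095 < 0 → new bracket [2.400096, 3.720000]

2.40010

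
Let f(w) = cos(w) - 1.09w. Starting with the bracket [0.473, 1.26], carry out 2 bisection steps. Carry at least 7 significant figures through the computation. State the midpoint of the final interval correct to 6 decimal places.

f(0.473000) = 0.374636, f(1.260000) = -1.067583 (opposite signs)
step 1: m = 0.866500, f(m) = -0.296987 < 0 → root in [0.473000, 0.866500]
step 2: m = 0.669750, f(m) = 0.053949 > 0 → root in [0.669750, 0.866500]
Midpoint of [0.669750, 0.866500] = 0.768125

0.768125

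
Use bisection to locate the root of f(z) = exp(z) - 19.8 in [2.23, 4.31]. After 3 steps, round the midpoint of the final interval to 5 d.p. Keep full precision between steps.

2.88000

f(2.230000) = -10.500134, f(4.310000) = 54.640489 (opposite signs)
step 1: m = 3.270000, f(m) = 6.511339 > 0 → root in [2.230000, 3.270000]
step 2: m = 2.750000, f(m) = -4.157368 < 0 → root in [2.750000, 3.270000]
step 3: m = 3.010000, f(m) = 0.487400 > 0 → root in [2.750000, 3.010000]
Midpoint of [2.750000, 3.010000] = 2.880000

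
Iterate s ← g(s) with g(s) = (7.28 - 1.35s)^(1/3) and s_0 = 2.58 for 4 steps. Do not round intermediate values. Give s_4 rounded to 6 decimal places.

1.707695

s_1 = g(2.580000) = 1.560080
s_2 = g(1.560080) = 1.729574
s_3 = g(1.729574) = 1.703692
s_4 = g(1.703692) = 1.707695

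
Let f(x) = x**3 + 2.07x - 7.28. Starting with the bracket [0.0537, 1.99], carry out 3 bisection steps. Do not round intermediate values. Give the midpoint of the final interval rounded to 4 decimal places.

f(0.053700) = -7.168686, f(1.990000) = 4.719899 (opposite signs)
step 1: m = 1.021850, f(m) = -4.097778 < 0 → root in [1.021850, 1.990000]
step 2: m = 1.505925, f(m) = -0.747583 < 0 → root in [1.505925, 1.990000]
step 3: m = 1.747962, f(m) = 1.678960 > 0 → root in [1.505925, 1.747962]
Midpoint of [1.505925, 1.747962] = 1.626944

1.6269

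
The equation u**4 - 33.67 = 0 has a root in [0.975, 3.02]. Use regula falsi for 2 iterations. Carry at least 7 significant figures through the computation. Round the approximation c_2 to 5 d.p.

2.18454

False-position update: c = (a·f(b) − b·f(a))/(f(b) − f(a)); replace the endpoint whose sign matches f(c).
f(0.975000) = -32.766312, f(3.020000) = 49.511696
step 1: c = 1.789399, f(c) = -23.417529 < 0 → new bracket [1.789399, 3.020000]
step 2: c = 2.184544, f(c) = -10.895794 < 0 → new bracket [2.184544, 3.020000]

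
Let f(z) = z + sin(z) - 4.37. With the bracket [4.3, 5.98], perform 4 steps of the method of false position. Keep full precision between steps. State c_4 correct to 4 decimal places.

False-position update: c = (a·f(b) − b·f(a))/(f(b) − f(a)); replace the endpoint whose sign matches f(c).
f(4.300000) = -0.986166, f(5.980000) = 1.311438
step 1: c = 5.021081, f(c) = -0.301651 < 0 → new bracket [5.021081, 5.980000]
step 2: c = 5.200401, f(c) = -0.052866 < 0 → new bracket [5.200401, 5.980000]
step 3: c = 5.230610, f(c) = -0.008092 < 0 → new bracket [5.230610, 5.980000]
step 4: c = 5.235205, f(c) = -0.001211 < 0 → new bracket [5.235205, 5.980000]

5.2352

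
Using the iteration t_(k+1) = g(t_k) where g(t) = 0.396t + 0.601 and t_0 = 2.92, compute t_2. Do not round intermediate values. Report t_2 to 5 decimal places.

t_1 = g(2.920000) = 1.757320
t_2 = g(1.757320) = 1.296899

1.29690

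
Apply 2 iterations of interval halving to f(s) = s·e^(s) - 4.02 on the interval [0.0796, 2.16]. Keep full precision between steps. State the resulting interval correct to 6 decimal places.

f(0.079600) = -3.933805, f(2.160000) = 14.709657 (opposite signs)
step 1: m = 1.119800, f(m) = -0.588663 < 0 → root in [1.119800, 2.160000]
step 2: m = 1.639900, f(m) = 4.433117 > 0 → root in [1.119800, 1.639900]

[1.119800, 1.639900]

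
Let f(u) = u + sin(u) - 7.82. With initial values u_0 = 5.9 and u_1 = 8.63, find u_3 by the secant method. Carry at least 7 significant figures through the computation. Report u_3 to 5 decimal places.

f(u_0) = -2.293877, f(u_1) = 1.523708
u_2 = 8.630000 - (1.523708)·(8.630000 - 5.900000)/(1.523708 - (-2.293877)) = 7.540378; f(u_2) = 0.671606
u_3 = 7.540378 - (0.671606)·(7.540378 - 8.630000)/(0.671606 - (1.523708)) = 6.681564; f(u_3) = -0.750511

6.68156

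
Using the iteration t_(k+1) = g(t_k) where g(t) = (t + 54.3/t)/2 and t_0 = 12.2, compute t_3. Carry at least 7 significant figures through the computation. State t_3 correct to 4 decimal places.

t_1 = g(12.200000) = 8.325410
t_2 = g(8.325410) = 7.423806
t_3 = g(7.423806) = 7.369057

7.3691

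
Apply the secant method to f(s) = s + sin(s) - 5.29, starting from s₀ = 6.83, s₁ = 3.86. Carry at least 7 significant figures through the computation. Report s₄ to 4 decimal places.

5.7540

Secant update: s_(k+1) = s_k − f(s_k)·(s_k − s_(k-1))/(f(s_k) − f(s_(k-1))).
f(s_0) = 2.059969, f(s_1) = -2.088186
s_2 = 3.860000 - (-2.088186)·(3.860000 - 6.830000)/(-2.088186 - (2.059969)) = 5.355102; f(s_2) = -0.735371
s_3 = 5.355102 - (-0.735371)·(5.355102 - 3.860000)/(-0.735371 - (-2.088186)) = 6.167818; f(s_3) = 0.762706
s_4 = 6.167818 - (0.762706)·(6.167818 - 5.355102)/(0.762706 - (-0.735371)) = 5.754045; f(s_4) = -0.040746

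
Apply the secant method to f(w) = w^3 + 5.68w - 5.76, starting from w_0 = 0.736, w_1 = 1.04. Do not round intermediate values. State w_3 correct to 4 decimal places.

0.8896

f(w_0) = -1.180832, f(w_1) = 1.272064
w_2 = 1.040000 - (1.272064)·(1.040000 - 0.736000)/(1.272064 - (-1.180832)) = 0.882347; f(w_2) = -0.061333
w_3 = 0.882347 - (-0.061333)·(0.882347 - 1.040000)/(-0.061333 - (1.272064)) = 0.889598; f(w_3) = -0.003067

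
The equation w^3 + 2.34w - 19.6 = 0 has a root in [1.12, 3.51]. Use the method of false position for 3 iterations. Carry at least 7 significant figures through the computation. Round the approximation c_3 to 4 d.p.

2.3514

f(1.120000) = -15.574272, f(3.510000) = 31.856951
step 1: c = 1.904768, f(c) = -8.232075 < 0 → new bracket [1.904768, 3.510000]
step 2: c = 2.234394, f(c) = -3.216266 < 0 → new bracket [2.234394, 3.510000]
step 3: c = 2.351369, f(c) = -1.097225 < 0 → new bracket [2.351369, 3.510000]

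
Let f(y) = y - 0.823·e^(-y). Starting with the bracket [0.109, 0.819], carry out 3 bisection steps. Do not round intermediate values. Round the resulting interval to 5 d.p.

[0.46400, 0.55275]

f(0.109000) = -0.629009, f(0.819000) = 0.456162 (opposite signs)
step 1: m = 0.464000, f(m) = -0.053472 < 0 → root in [0.464000, 0.819000]
step 2: m = 0.641500, f(m) = 0.208189 > 0 → root in [0.464000, 0.641500]
step 3: m = 0.552750, f(m) = 0.079224 > 0 → root in [0.464000, 0.552750]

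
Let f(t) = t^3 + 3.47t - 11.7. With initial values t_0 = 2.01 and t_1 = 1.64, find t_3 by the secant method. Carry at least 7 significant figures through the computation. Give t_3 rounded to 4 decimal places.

f(t_0) = 3.395301, f(t_1) = -1.598256
t_2 = 1.640000 - (-1.598256)·(1.640000 - 2.010000)/(-1.598256 - (3.395301)) = 1.758424; f(t_2) = -0.161131
t_3 = 1.758424 - (-0.161131)·(1.758424 - 1.640000)/(-0.161131 - (-1.598256)) = 1.771701; f(t_3) = 0.009041

1.7717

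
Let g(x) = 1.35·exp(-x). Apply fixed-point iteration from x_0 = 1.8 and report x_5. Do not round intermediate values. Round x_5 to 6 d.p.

0.574967

x_1 = g(1.800000) = 0.223153
x_2 = g(0.223153) = 1.079989
x_3 = g(1.079989) = 0.458459
x_4 = g(0.458459) = 0.853547
x_5 = g(0.853547) = 0.574967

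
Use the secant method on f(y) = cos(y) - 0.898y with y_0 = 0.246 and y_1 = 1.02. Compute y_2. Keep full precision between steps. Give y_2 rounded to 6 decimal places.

Secant update: y_(k+1) = y_k − f(y_k)·(y_k − y_(k-1))/(f(y_k) − f(y_(k-1))).
f(y_0) = 0.748986, f(y_1) = -0.392594
y_2 = 1.020000 - (-0.392594)·(1.020000 - 0.246000)/(-0.392594 - (0.748986)) = 0.753818; f(y_2) = 0.052152

0.753818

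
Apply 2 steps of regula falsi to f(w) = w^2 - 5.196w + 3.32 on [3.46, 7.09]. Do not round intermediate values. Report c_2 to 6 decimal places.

4.229844

False-position update: c = (a·f(b) − b·f(a))/(f(b) − f(a)); replace the endpoint whose sign matches f(c).
f(3.460000) = -2.686560, f(7.090000) = 16.748460
step 1: c = 3.961786, f(c) = -1.569693 < 0 → new bracket [3.961786, 7.090000]
step 2: c = 4.229844, f(c) = -0.766689 < 0 → new bracket [4.229844, 7.090000]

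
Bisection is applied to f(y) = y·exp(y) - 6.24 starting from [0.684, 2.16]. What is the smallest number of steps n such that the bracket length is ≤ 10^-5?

18

Initial width b − a = 2.16 − 0.684 = 1.476000.
After n steps the width is (b−a)/2^n; need (b−a)/2^n ≤ 10^-5.
So n ≥ log₂(1.476000/10^-5) = log₂(147600.0000) ≈ 17.1713.
Hence n = 18.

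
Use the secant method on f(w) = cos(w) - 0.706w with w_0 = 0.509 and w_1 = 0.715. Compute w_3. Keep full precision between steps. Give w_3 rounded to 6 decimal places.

f(w_0) = 0.513878, f(w_1) = 0.250303
w_2 = 0.715000 - (0.250303)·(0.715000 - 0.509000)/(0.250303 - (0.513878)) = 0.910627; f(w_2) = -0.029653
w_3 = 0.910627 - (-0.029653)·(0.910627 - 0.715000)/(-0.029653 - (0.250303)) = 0.889907; f(w_3) = 0.001210

0.889907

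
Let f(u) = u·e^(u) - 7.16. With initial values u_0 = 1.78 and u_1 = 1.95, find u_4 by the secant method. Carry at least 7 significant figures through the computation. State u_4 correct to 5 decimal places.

f(u_0) = 3.395144, f(u_1) = 6.545941
u_2 = 1.950000 - (6.545941)·(1.950000 - 1.780000)/(6.545941 - (3.395144)) = 1.596816; f(u_2) = 0.723943
u_3 = 1.596816 - (0.723943)·(1.596816 - 1.950000)/(0.723943 - (6.545941)) = 1.552899; f(u_3) = 0.177682
u_4 = 1.552899 - (0.177682)·(1.552899 - 1.596816)/(0.177682 - (0.723943)) = 1.538614; f(u_4) = 0.007069

1.53861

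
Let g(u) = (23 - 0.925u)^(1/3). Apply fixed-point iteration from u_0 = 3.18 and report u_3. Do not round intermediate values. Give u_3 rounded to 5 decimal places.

2.73547

u_1 = g(3.180000) = 2.717062
u_2 = g(2.717062) = 2.736261
u_3 = g(2.736261) = 2.735470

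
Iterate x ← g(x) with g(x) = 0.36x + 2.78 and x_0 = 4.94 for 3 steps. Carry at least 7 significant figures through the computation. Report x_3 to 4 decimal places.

x_1 = g(4.940000) = 4.558400
x_2 = g(4.558400) = 4.421024
x_3 = g(4.421024) = 4.371569

4.3716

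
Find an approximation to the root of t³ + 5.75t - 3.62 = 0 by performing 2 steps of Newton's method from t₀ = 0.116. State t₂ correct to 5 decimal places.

0.59353

f'(t) = 3t² + 5.75
t_0 = 0.116000: f = -2.951439, f' = 5.790368 → t_1 = 0.116000 - (-2.951439)/(5.790368) = 0.625715
t_1 = 0.625715: f = 0.222843, f' = 6.924559 → t_2 = 0.625715 - (0.222843)/(6.924559) = 0.593534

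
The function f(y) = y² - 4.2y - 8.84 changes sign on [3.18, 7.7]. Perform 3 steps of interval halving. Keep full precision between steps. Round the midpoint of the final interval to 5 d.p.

5.72250

f(3.180000) = -12.083600, f(7.700000) = 18.110000 (opposite signs)
step 1: m = 5.440000, f(m) = -2.094400 < 0 → root in [5.440000, 7.700000]
step 2: m = 6.570000, f(m) = 6.730900 > 0 → root in [5.440000, 6.570000]
step 3: m = 6.005000, f(m) = 1.999025 > 0 → root in [5.440000, 6.005000]
Midpoint of [5.440000, 6.005000] = 5.722500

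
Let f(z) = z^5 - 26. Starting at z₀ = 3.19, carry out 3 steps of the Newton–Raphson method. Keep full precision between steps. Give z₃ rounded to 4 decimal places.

1.9801

f'(z) = 5z⁴
z_0 = 3.190000: f = 304.334106, f' = 517.765056 → z_1 = 3.190000 - (304.334106)/(517.765056) = 2.602216
z_1 = 2.602216: f = 93.320913, f' = 229.267903 → z_2 = 2.602216 - (93.320913)/(229.267903) = 2.195177
z_2 = 2.195177: f = 24.973896, f' = 116.104290 → z_3 = 2.195177 - (24.973896)/(116.104290) = 1.980078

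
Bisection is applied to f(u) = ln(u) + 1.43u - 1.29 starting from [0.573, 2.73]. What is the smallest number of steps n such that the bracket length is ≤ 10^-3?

12

Initial width b − a = 2.73 − 0.573 = 2.157000.
After n steps the width is (b−a)/2^n; need (b−a)/2^n ≤ 10^-3.
So n ≥ log₂(2.157000/10^-3) = log₂(2157.0000) ≈ 11.0748.
Hence n = 12.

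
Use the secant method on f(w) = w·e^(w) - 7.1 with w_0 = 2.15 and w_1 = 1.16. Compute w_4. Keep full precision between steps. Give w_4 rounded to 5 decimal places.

1.52841

Secant update: w_(k+1) = w_k − f(w_k)·(w_k − w_(k-1))/(f(w_k) − f(w_(k-1))).
f(w_0) = 11.357446, f(w_1) = -3.399677
w_2 = 1.160000 - (-3.399677)·(1.160000 - 2.150000)/(-3.399677 - (11.357446)) = 1.388072; f(w_2) = -1.537837
w_3 = 1.388072 - (-1.537837)·(1.388072 - 1.160000)/(-1.537837 - (-3.399677)) = 1.576453; f(w_3) = 0.526516
w_4 = 1.576453 - (0.526516)·(1.576453 - 1.388072)/(0.526516 - (-1.537837)) = 1.528406; f(w_4) = -0.052788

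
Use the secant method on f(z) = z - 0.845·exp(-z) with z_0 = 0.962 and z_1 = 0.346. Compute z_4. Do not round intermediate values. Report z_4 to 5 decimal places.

0.50829

f(z_0) = 0.639102, f(z_1) = -0.251848
z_2 = 0.346000 - (-0.251848)·(0.346000 - 0.962000)/(-0.251848 - (0.639102)) = 0.520127; f(z_2) = 0.017821
z_3 = 0.520127 - (0.017821)·(0.520127 - 0.346000)/(0.017821 - (-0.251848)) = 0.508620; f(z_3) = 0.000500
z_4 = 0.508620 - (0.000500)·(0.508620 - 0.520127)/(0.000500 - (0.017821)) = 0.508287; f(z_4) = -0.000001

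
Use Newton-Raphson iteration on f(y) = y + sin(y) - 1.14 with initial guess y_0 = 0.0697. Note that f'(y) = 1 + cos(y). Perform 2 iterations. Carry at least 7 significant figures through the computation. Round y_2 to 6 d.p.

y_0 = 0.069700: f = -1.000656, f' = 1.997572 → y_1 = 0.069700 - (-1.000656)/(1.997572) = 0.570636
y_1 = 0.570636: f = -0.029196, f' = 1.841557 → y_2 = 0.570636 - (-0.029196)/(1.841557) = 0.586490

0.586490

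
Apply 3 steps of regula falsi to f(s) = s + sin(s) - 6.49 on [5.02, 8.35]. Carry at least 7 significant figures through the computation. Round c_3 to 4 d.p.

f(5.020000) = -2.423060, f(8.350000) = 2.739484
step 1: c = 6.582948, f(c) = 0.388242 > 0 → new bracket [5.020000, 6.582948]
step 2: c = 6.367104, f(c) = -0.039075 < 0 → new bracket [6.367104, 6.582948]
step 3: c = 6.386842, f(c) = 0.000313 > 0 → new bracket [6.367104, 6.386842]

6.3868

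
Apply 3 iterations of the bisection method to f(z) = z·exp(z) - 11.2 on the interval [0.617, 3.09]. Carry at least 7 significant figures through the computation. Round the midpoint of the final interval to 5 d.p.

f(0.617000) = -10.056477, f(3.090000) = 56.709171 (opposite signs)
step 1: m = 1.853500, f(m) = 0.629256 > 0 → root in [0.617000, 1.853500]
step 2: m = 1.235250, f(m) = -6.951681 < 0 → root in [1.235250, 1.853500]
step 3: m = 1.544375, f(m) = -3.964537 < 0 → root in [1.544375, 1.853500]
Midpoint of [1.544375, 1.853500] = 1.698937

1.69894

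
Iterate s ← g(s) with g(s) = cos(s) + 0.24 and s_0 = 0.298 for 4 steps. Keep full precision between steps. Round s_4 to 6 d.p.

s_1 = g(0.298000) = 1.195926
s_2 = g(1.195926) = 0.606152
s_3 = g(0.606152) = 1.061846
s_4 = g(1.061846) = 0.727261

0.727261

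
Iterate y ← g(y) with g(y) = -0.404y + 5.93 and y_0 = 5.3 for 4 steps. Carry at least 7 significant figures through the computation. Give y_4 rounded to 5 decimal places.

y_1 = g(5.300000) = 3.788800
y_2 = g(3.788800) = 4.399325
y_3 = g(4.399325) = 4.152673
y_4 = g(4.152673) = 4.252320

4.25232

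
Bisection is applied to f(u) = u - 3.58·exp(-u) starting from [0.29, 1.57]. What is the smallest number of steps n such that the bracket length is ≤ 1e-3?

Initial width b − a = 1.57 − 0.29 = 1.280000.
After n steps the width is (b−a)/2^n; need (b−a)/2^n ≤ 1e-3.
So n ≥ log₂(1.280000/1e-3) = log₂(1280.0000) ≈ 10.3219.
Hence n = 11.

11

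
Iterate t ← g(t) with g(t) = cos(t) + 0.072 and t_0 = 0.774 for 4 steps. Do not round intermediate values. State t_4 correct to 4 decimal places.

t_1 = g(0.774000) = 0.787120
t_2 = g(0.787120) = 0.777888
t_3 = g(0.777888) = 0.784397
t_4 = g(0.784397) = 0.779814

0.7798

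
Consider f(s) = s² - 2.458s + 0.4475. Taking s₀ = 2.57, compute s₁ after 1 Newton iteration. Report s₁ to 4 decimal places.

2.2958

f'(s) = 2s - 2.458
s_0 = 2.570000: f = 0.735340, f' = 2.682000 → s_1 = 2.570000 - (0.735340)/(2.682000) = 2.295824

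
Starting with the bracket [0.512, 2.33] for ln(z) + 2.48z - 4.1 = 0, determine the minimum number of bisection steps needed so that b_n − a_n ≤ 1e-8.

28

Initial width b − a = 2.33 − 0.512 = 1.818000.
After n steps the width is (b−a)/2^n; need (b−a)/2^n ≤ 1e-8.
So n ≥ log₂(1.818000/1e-8) = log₂(181800000.0000) ≈ 27.4378.
Hence n = 28.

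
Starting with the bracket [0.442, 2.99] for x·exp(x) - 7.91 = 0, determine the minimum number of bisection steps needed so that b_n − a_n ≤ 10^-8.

Initial width b − a = 2.99 − 0.442 = 2.548000.
After n steps the width is (b−a)/2^n; need (b−a)/2^n ≤ 10^-8.
So n ≥ log₂(2.548000/10^-8) = log₂(254800000.0000) ≈ 27.9248.
Hence n = 28.

28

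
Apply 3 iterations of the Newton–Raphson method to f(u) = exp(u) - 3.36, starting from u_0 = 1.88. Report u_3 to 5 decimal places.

Newton update: u ← u − f(u)/f'(u).
f'(u) = exp(u)
u_0 = 1.880000: f = 3.193505, f' = 6.553505 → u_1 = 1.880000 - (3.193505)/(6.553505) = 1.392703
u_1 = 1.392703: f = 0.665716, f' = 4.025716 → u_2 = 1.392703 - (0.665716)/(4.025716) = 1.227337
u_2 = 1.227337: f = 0.052131, f' = 3.412131 → u_3 = 1.227337 - (0.052131)/(3.412131) = 1.212059

1.21206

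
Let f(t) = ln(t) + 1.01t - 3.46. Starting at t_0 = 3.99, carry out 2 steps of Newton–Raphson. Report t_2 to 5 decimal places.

f'(t) = 1/t + 1.01
t_0 = 3.990000: f = 1.953691, f' = 1.260627 → t_1 = 3.990000 - (1.953691)/(1.260627) = 2.440222
t_1 = 2.440222: f = -0.103287, f' = 1.419799 → t_2 = 2.440222 - (-0.103287)/(1.419799) = 2.512969

2.51297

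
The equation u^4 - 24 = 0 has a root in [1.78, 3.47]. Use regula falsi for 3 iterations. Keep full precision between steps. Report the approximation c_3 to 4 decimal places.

f(1.780000) = -13.961241, f(3.470000) = 120.983273
step 1: c = 1.954846, f(c) = -9.396729 < 0 → new bracket [1.954846, 3.470000]
step 2: c = 2.064046, f(c) = -5.849968 < 0 → new bracket [2.064046, 3.470000]
step 3: c = 2.128893, f(c) = -3.459290 < 0 → new bracket [2.128893, 3.470000]

2.1289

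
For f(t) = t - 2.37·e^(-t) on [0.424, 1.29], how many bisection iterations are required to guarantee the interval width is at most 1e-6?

Initial width b − a = 1.29 − 0.424 = 0.866000.
After n steps the width is (b−a)/2^n; need (b−a)/2^n ≤ 1e-6.
So n ≥ log₂(0.866000/1e-6) = log₂(866000.0000) ≈ 19.7240.
Hence n = 20.

20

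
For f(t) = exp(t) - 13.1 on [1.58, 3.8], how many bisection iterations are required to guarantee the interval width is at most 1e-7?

Initial width b − a = 3.8 − 1.58 = 2.220000.
After n steps the width is (b−a)/2^n; need (b−a)/2^n ≤ 1e-7.
So n ≥ log₂(2.220000/1e-7) = log₂(22200000.0000) ≈ 24.4041.
Hence n = 25.

25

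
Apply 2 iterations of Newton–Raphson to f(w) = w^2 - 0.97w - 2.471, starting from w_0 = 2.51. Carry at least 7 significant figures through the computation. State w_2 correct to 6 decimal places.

f'(w) = 2w - 0.97
w_0 = 2.510000: f = 1.394400, f' = 4.050000 → w_1 = 2.510000 - (1.394400)/(4.050000) = 2.165704
w_1 = 2.165704: f = 0.118540, f' = 3.361407 → w_2 = 2.165704 - (0.118540)/(3.361407) = 2.130439

2.130439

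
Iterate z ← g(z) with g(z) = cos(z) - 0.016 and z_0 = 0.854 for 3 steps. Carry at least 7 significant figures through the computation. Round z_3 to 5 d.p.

0.69102

z_1 = g(0.854000) = 0.640973
z_2 = g(0.640973) = 0.785514
z_3 = g(0.785514) = 0.691025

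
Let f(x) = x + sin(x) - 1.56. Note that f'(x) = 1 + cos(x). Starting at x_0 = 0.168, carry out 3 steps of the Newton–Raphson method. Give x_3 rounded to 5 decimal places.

0.82527

Newton update: x ← x − f(x)/f'(x).
x_0 = 0.168000: f = -1.224789, f' = 1.985921 → x_1 = 0.168000 - (-1.224789)/(1.985921) = 0.784736
x_1 = 0.784736: f = -0.068626, f' = 1.707575 → x_2 = 0.784736 - (-0.068626)/(1.707575) = 0.824925
x_2 = 0.824925: f = -0.000578, f' = 1.678612 → x_3 = 0.824925 - (-0.000578)/(1.678612) = 0.825269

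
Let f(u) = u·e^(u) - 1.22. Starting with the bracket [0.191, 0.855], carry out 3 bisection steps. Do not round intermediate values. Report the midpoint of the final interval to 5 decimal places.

f(0.191000) = -0.988802, f(0.855000) = 0.790425 (opposite signs)
step 1: m = 0.523000, f(m) = -0.337656 < 0 → root in [0.523000, 0.855000]
step 2: m = 0.689000, f(m) = 0.152297 > 0 → root in [0.523000, 0.689000]
step 3: m = 0.606000, f(m) = -0.109151 < 0 → root in [0.606000, 0.689000]
Midpoint of [0.606000, 0.689000] = 0.647500

0.64750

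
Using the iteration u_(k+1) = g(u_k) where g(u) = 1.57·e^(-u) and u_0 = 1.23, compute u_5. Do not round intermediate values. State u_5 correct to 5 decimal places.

u_1 = g(1.230000) = 0.458899
u_2 = g(0.458899) = 0.992207
u_3 = g(0.992207) = 0.582089
u_4 = g(0.582089) = 0.877206
u_5 = g(0.877206) = 0.653031

0.65303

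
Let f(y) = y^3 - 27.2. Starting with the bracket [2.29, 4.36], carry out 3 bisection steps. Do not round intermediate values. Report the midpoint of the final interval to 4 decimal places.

f(2.290000) = -15.191011, f(4.360000) = 55.681856 (opposite signs)
step 1: m = 3.325000, f(m) = 9.559953 > 0 → root in [2.290000, 3.325000]
step 2: m = 2.807500, f(m) = -5.071127 < 0 → root in [2.807500, 3.325000]
step 3: m = 3.066250, f(m) = 1.628542 > 0 → root in [2.807500, 3.066250]
Midpoint of [2.807500, 3.066250] = 2.936875

2.9369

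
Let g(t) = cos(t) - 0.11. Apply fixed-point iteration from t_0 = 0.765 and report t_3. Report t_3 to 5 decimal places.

0.64911

t_1 = g(0.765000) = 0.611382
t_2 = g(0.611382) = 0.708855
t_3 = g(0.708855) = 0.649108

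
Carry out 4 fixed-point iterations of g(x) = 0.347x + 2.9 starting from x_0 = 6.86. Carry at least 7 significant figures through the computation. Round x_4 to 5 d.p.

4.47611

x_1 = g(6.860000) = 5.280420
x_2 = g(5.280420) = 4.732306
x_3 = g(4.732306) = 4.542110
x_4 = g(4.542110) = 4.476112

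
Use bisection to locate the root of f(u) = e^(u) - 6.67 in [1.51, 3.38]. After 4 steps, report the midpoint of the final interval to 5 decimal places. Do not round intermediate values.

1.91906

f(1.510000) = -2.143269, f(3.380000) = 22.700771 (opposite signs)
step 1: m = 2.445000, f(m) = 4.860550 > 0 → root in [1.510000, 2.445000]
step 2: m = 1.977500, f(m) = 0.554659 > 0 → root in [1.510000, 1.977500]
step 3: m = 1.743750, f(m) = -0.951251 < 0 → root in [1.743750, 1.977500]
step 4: m = 1.860625, f(m) = -0.242247 < 0 → root in [1.860625, 1.977500]
Midpoint of [1.860625, 1.977500] = 1.919062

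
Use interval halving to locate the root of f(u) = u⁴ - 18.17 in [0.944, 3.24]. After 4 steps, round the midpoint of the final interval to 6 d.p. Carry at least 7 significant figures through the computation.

f(0.944000) = -17.375877, f(3.240000) = 92.029606 (opposite signs)
step 1: m = 2.092000, f(m) = 0.983437 > 0 → root in [0.944000, 2.092000]
step 2: m = 1.518000, f(m) = -12.860091 < 0 → root in [1.518000, 2.092000]
step 3: m = 1.805000, f(m) = -7.555273 < 0 → root in [1.805000, 2.092000]
step 4: m = 1.948500, f(m) = -3.755432 < 0 → root in [1.948500, 2.092000]
Midpoint of [1.948500, 2.092000] = 2.020250

2.020250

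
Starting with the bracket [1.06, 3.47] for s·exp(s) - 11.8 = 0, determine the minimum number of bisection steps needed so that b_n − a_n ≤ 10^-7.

Initial width b − a = 3.47 − 1.06 = 2.410000.
After n steps the width is (b−a)/2^n; need (b−a)/2^n ≤ 10^-7.
So n ≥ log₂(2.410000/10^-7) = log₂(24100000.0000) ≈ 24.5225.
Hence n = 25.

25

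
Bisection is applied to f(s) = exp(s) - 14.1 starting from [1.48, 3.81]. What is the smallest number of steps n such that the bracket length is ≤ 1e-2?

8

Initial width b − a = 3.81 − 1.48 = 2.330000.
After n steps the width is (b−a)/2^n; need (b−a)/2^n ≤ 1e-2.
So n ≥ log₂(2.330000/1e-2) = log₂(233.0000) ≈ 7.8642.
Hence n = 8.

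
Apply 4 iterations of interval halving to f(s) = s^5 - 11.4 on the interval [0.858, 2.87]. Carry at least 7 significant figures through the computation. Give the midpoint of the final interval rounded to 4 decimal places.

f(0.858000) = -10.935018, f(2.870000) = 183.319517 (opposite signs)
step 1: m = 1.864000, f(m) = 11.102436 > 0 → root in [0.858000, 1.864000]
step 2: m = 1.361000, f(m) = -6.730282 < 0 → root in [1.361000, 1.864000]
step 3: m = 1.612500, f(m) = -0.498190 < 0 → root in [1.612500, 1.864000]
step 4: m = 1.738250, f(m) = 4.469425 > 0 → root in [1.612500, 1.738250]
Midpoint of [1.612500, 1.738250] = 1.675375

1.6754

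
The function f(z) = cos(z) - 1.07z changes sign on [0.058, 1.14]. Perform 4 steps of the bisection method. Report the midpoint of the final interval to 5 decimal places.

f(0.058000) = 0.936258, f(1.140000) = -0.802205 (opposite signs)
step 1: m = 0.599000, f(m) = 0.184970 > 0 → root in [0.599000, 1.140000]
step 2: m = 0.869500, f(m) = -0.285156 < 0 → root in [0.599000, 0.869500]
step 3: m = 0.734250, f(m) = -0.043314 < 0 → root in [0.599000, 0.734250]
step 4: m = 0.666625, f(m) = 0.072624 > 0 → root in [0.666625, 0.734250]
Midpoint of [0.666625, 0.734250] = 0.700438

0.70044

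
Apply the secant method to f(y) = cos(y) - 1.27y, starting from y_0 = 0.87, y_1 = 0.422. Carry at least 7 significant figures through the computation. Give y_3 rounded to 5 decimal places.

f(y_0) = -0.460073, f(y_1) = 0.376332
y_2 = 0.422000 - (0.376332)·(0.422000 - 0.870000)/(0.376332 - (-0.460073)) = 0.623573; f(y_2) = 0.019860
y_3 = 0.623573 - (0.019860)·(0.623573 - 0.422000)/(0.019860 - (0.376332)) = 0.634803; f(y_3) = -0.001011

0.63480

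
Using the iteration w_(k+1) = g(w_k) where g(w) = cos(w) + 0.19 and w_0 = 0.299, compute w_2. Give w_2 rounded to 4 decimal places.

0.6025

w_1 = g(0.299000) = 1.145632
w_2 = g(1.145632) = 0.602471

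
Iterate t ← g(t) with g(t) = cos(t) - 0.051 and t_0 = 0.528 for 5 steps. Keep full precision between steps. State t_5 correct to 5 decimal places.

0.72752

t_1 = g(0.528000) = 0.812816
t_2 = g(0.812816) = 0.636456
t_3 = g(0.636456) = 0.753207
t_4 = g(0.753207) = 0.678499
t_5 = g(0.678499) = 0.727516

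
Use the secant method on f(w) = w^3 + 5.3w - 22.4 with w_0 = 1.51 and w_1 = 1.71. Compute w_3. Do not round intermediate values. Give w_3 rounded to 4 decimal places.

f(w_0) = -10.954049, f(w_1) = -8.336789
w_2 = 1.710000 - (-8.336789)·(1.710000 - 1.510000)/(-8.336789 - (-10.954049)) = 2.347062; f(w_2) = 2.968697
w_3 = 2.347062 - (2.968697)·(2.347062 - 1.710000)/(2.968697 - (-8.336789)) = 2.179777; f(w_3) = -0.490134

2.1798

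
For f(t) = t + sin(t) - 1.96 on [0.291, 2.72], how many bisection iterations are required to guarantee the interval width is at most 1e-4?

Initial width b − a = 2.72 − 0.291 = 2.429000.
After n steps the width is (b−a)/2^n; need (b−a)/2^n ≤ 1e-4.
So n ≥ log₂(2.429000/1e-4) = log₂(24290.0000) ≈ 14.5681.
Hence n = 15.

15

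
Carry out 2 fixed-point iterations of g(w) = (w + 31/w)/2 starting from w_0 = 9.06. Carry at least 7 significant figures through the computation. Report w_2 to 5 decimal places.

5.60406

w_1 = g(9.060000) = 6.240817
w_2 = g(6.240817) = 5.604058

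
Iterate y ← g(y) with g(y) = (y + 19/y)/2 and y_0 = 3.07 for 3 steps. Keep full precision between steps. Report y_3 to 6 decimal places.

4.358906

y_1 = g(3.070000) = 4.629463
y_2 = g(4.629463) = 4.366805
y_3 = g(4.366805) = 4.358906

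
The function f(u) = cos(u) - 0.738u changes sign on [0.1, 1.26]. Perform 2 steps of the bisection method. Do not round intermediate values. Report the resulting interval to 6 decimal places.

f(0.100000) = 0.921204, f(1.260000) = -0.624063 (opposite signs)
step 1: m = 0.680000, f(m) = 0.275733 > 0 → root in [0.680000, 1.260000]
step 2: m = 0.970000, f(m) = -0.150560 < 0 → root in [0.680000, 0.970000]

[0.680000, 0.970000]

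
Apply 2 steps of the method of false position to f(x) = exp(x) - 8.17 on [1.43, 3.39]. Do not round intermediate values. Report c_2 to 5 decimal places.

1.90855

f(1.430000) = -3.991301, f(3.390000) = 21.495952
step 1: c = 1.736936, f(c) = -2.490088 < 0 → new bracket [1.736936, 3.390000]
step 2: c = 1.908547, f(c) = -1.426716 < 0 → new bracket [1.908547, 3.390000]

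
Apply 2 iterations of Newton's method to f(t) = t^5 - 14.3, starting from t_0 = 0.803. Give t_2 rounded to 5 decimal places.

6.01774

f'(t) = 5t^4
t_0 = 0.803000: f = -13.966130, f' = 2.078893 → t_1 = 0.803000 - (-13.966130)/(2.078893) = 7.521060
t_1 = 7.521060: f = 24051.223047, f' = 15998.757236 → t_2 = 7.521060 - (24051.223047)/(15998.757236) = 6.017742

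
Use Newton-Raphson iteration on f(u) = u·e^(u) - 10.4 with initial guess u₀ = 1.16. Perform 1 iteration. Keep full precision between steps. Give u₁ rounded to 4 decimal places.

Newton update: u ← u − f(u)/f'(u).
f'(u) = (u + 1)·e^(u)
u_0 = 1.160000: f = -6.699677, f' = 6.890256 → u_1 = 1.160000 - (-6.699677)/(6.890256) = 2.132341

2.1323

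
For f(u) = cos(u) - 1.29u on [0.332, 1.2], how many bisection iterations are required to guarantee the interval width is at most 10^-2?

7

Initial width b − a = 1.2 − 0.332 = 0.868000.
After n steps the width is (b−a)/2^n; need (b−a)/2^n ≤ 10^-2.
So n ≥ log₂(0.868000/10^-2) = log₂(86.8000) ≈ 6.4396.
Hence n = 7.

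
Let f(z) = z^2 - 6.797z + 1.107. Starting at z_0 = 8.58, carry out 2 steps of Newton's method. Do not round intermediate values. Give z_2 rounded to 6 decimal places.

6.648739

f'(z) = 2z - 6.797
z_0 = 8.580000: f = 16.405140, f' = 10.363000 → z_1 = 8.580000 - (16.405140)/(10.363000) = 6.996951
z_1 = 6.996951: f = 2.506045, f' = 7.196901 → z_2 = 6.996951 - (2.506045)/(7.196901) = 6.648739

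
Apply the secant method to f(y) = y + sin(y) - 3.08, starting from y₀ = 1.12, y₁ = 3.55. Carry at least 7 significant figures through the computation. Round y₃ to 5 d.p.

2.22557

Secant update: y_(k+1) = y_k − f(y_k)·(y_k − y_(k-1))/(f(y_k) − f(y_(k-1))).
f(y_0) = -1.059900, f(y_1) = 0.072852
y_2 = 3.550000 - (0.072852)·(3.550000 - 1.120000)/(0.072852 - (-1.059900)) = 3.393717; f(y_2) = 0.064255
y_3 = 3.393717 - (0.064255)·(3.393717 - 3.550000)/(0.064255 - (0.072852)) = 2.225571; f(y_3) = -0.061244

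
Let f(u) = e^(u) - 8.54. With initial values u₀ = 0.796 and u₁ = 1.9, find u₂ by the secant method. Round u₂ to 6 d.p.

2.358005

Secant update: u_(k+1) = u_k − f(u_k)·(u_k − u_(k-1))/(f(u_k) − f(u_(k-1))).
f(u_0) = -6.323343, f(u_1) = -1.854106
u_2 = 1.900000 - (-1.854106)·(1.900000 - 0.796000)/(-1.854106 - (-6.323343)) = 2.358005; f(u_2) = 2.029842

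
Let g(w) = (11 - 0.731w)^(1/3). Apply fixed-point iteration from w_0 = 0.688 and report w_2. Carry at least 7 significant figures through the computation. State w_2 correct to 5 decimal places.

2.11041

w_1 = g(0.688000) = 2.189556
w_2 = g(2.189556) = 2.110412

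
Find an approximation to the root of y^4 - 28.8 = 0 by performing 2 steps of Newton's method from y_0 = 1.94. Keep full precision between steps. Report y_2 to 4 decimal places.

Newton update: y ← y − f(y)/f'(y).
f'(y) = 4y^3
y_0 = 1.940000: f = -14.635315, f' = 29.205536 → y_1 = 1.940000 - (-14.635315)/(29.205536) = 2.441114
y_1 = 2.441114: f = 6.710153, f' = 58.186790 → y_2 = 2.441114 - (6.710153)/(58.186790) = 2.325794

2.3258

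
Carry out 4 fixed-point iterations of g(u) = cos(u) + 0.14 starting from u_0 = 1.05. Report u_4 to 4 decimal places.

u_1 = g(1.050000) = 0.637571
u_2 = g(0.637571) = 0.943544
u_3 = g(0.943544) = 0.726922
u_4 = g(0.726922) = 0.887223

0.8872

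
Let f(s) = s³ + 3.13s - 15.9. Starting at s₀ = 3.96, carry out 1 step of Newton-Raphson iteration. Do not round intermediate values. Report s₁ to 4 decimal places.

2.7922

f'(s) = 3s² + 3.13
s_0 = 3.960000: f = 58.593936, f' = 50.174800 → s_1 = 3.960000 - (58.593936)/(50.174800) = 2.792204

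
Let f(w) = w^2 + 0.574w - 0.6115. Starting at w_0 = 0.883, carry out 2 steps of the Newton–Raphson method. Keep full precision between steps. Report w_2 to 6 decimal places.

0.547324

Newton update: w ← w − f(w)/f'(w).
f'(w) = 2w + 0.574
w_0 = 0.883000: f = 0.675031, f' = 2.340000 → w_1 = 0.883000 - (0.675031)/(2.340000) = 0.594525
w_1 = 0.594525: f = 0.083218, f' = 1.763050 → w_2 = 0.594525 - (0.083218)/(1.763050) = 0.547324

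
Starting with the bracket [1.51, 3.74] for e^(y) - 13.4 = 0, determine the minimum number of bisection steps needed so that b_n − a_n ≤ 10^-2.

Initial width b − a = 3.74 − 1.51 = 2.230000.
After n steps the width is (b−a)/2^n; need (b−a)/2^n ≤ 10^-2.
So n ≥ log₂(2.230000/10^-2) = log₂(223.0000) ≈ 7.8009.
Hence n = 8.

8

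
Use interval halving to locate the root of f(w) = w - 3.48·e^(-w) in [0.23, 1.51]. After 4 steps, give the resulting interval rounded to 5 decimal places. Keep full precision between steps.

f(0.230000) = -2.534977, f(1.510000) = 0.741233 (opposite signs)
step 1: m = 0.870000, f(m) = -0.587951 < 0 → root in [0.870000, 1.510000]
step 2: m = 1.190000, f(m) = 0.131310 > 0 → root in [0.870000, 1.190000]
step 3: m = 1.030000, f(m) = -0.212384 < 0 → root in [1.030000, 1.190000]
step 4: m = 1.110000, f(m) = -0.036865 < 0 → root in [1.110000, 1.190000]

[1.11000, 1.19000]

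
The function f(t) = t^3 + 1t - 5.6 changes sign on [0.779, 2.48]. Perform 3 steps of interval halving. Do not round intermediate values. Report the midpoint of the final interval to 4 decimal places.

1.5232

f(0.779000) = -4.348271, f(2.480000) = 12.132992 (opposite signs)
step 1: m = 1.629500, f(m) = 0.356263 > 0 → root in [0.779000, 1.629500]
step 2: m = 1.204250, f(m) = -2.649325 < 0 → root in [1.204250, 1.629500]
step 3: m = 1.416875, f(m) = -1.338699 < 0 → root in [1.416875, 1.629500]
Midpoint of [1.416875, 1.629500] = 1.523188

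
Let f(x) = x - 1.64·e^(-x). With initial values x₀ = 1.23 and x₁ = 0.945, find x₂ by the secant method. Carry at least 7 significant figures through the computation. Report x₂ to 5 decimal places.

0.74716

f(x_0) = 0.750640, f(x_1) = 0.307566
x_2 = 0.945000 - (0.307566)·(0.945000 - 1.230000)/(0.307566 - (0.750640)) = 0.747164; f(x_2) = -0.029717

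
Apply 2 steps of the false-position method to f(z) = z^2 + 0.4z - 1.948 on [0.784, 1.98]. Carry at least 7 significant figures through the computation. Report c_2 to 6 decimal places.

1.187067

f(0.784000) = -1.019744, f(1.980000) = 2.764400
step 1: c = 1.106296, f(c) = -0.281591 < 0 → new bracket [1.106296, 1.980000]
step 2: c = 1.187067, f(c) = -0.064046 < 0 → new bracket [1.187067, 1.980000]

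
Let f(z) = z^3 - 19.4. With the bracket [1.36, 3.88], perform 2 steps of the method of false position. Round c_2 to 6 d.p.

2.475933

f(1.360000) = -16.884544, f(3.880000) = 39.011072
step 1: c = 2.121223, f(c) = -9.855367 < 0 → new bracket [2.121223, 3.880000]
step 2: c = 2.475933, f(c) = -4.221928 < 0 → new bracket [2.475933, 3.880000]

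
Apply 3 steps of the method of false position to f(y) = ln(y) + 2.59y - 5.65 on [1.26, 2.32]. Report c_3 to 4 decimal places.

False-position update: c = (a·f(b) − b·f(a))/(f(b) − f(a)); replace the endpoint whose sign matches f(c).
f(1.260000) = -2.155488, f(2.320000) = 1.200367
step 1: c = 1.940845, f(c) = 0.039912 > 0 → new bracket [1.260000, 1.940845]
step 2: c = 1.928467, f(c) = 0.001456 > 0 → new bracket [1.260000, 1.928467]
step 3: c = 1.928016, f(c) = 0.000053 > 0 → new bracket [1.260000, 1.928016]

1.9280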